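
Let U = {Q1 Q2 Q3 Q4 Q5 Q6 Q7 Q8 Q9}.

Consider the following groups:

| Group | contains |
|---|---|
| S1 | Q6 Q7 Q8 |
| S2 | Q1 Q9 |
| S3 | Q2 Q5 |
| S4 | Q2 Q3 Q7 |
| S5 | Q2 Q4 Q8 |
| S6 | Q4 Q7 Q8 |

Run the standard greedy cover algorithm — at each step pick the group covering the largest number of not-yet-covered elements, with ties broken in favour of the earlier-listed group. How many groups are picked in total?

5

Greedy: pick S1 (covers 3 new) → pick S2 (covers 2 new) → pick S3 (covers 2 new) → pick S4 (covers 1 new) → pick S5 (covers 1 new). Total picks: 5.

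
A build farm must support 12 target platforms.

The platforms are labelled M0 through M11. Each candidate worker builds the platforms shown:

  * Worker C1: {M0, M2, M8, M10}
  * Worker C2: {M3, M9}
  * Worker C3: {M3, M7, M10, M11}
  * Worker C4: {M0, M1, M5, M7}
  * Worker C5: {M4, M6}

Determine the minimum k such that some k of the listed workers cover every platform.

5

Take {C1, C2, C3, C4, C5}. Their union is {M0, M1, M2, M3, M4, M5, M6, M7, M8, M9, M10, M11}, which is all 12 platforms.
No 4 of the 5 workers cover everything (all 5 combinations miss at least one platform), so 5 is optimal.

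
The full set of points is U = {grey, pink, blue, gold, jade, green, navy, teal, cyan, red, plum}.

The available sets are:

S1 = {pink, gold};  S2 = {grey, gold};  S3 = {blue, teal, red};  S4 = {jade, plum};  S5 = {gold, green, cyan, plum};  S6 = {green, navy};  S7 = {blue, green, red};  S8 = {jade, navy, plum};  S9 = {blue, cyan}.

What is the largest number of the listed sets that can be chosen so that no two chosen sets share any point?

S1, S3, S4, S6 are pairwise disjoint (S1={pink,gold}; S3={blue,teal,red}; S4={jade,plum}; S6={green,navy}).
Every remaining set overlaps one of these, and no 5 of the listed sets are pairwise disjoint, so 4 is the maximum.

4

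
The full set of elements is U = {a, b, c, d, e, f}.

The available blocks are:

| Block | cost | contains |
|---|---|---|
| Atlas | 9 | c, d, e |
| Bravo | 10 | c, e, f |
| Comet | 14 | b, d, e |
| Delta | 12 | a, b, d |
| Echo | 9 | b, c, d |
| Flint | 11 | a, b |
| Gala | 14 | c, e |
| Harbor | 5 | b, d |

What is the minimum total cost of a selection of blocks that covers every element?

22

Bravo, Delta together cover every element (Bravo ∪ Delta = {a, b, c, d, e, f}); total cost 10 + 12 = 22.
The greedy pick Harbor, Bravo, Flint costs 26; no covering selection beats 22.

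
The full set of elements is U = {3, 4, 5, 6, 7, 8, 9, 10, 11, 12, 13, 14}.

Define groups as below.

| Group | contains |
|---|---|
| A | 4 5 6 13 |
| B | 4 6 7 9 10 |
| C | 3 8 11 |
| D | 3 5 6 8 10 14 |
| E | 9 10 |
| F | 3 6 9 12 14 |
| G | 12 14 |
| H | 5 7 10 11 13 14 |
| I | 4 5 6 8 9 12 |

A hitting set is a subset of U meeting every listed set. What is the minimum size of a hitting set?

4

Take T = {3, 6, 10, 12}. Each listed group contains at least one of these, so T is a hitting set of size 4.
The groups A, C, E, G are pairwise disjoint, so any hitting set needs a separate element for each — at least 4. Hence 4 is optimal.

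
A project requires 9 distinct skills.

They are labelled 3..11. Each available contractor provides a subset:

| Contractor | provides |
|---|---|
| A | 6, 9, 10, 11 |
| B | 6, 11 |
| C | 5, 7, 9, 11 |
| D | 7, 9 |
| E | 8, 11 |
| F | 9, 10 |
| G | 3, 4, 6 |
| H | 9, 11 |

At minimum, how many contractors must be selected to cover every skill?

C and E and F and G together: C ∪ E ∪ F ∪ G = {3, 4, 5, 6, 7, 8, 9, 10, 11} — every skill is covered.
Only E contains 8, so E is forced; the remaining 7 skills need at least 3 more contractors (each remaining contractor adds at most 3) — so at least 4 contractors are needed, and 4 is optimal.

4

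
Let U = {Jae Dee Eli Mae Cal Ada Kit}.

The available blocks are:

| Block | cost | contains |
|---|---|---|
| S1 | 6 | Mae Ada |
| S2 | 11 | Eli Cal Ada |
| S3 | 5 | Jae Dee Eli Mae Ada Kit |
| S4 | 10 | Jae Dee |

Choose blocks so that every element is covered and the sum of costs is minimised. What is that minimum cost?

S2, S3 together cover every element (S2 ∪ S3 = {Jae, Dee, Eli, Mae, Cal, Ada, Kit}); total cost 11 + 5 = 16.
No covering selection has total cost below 16.

16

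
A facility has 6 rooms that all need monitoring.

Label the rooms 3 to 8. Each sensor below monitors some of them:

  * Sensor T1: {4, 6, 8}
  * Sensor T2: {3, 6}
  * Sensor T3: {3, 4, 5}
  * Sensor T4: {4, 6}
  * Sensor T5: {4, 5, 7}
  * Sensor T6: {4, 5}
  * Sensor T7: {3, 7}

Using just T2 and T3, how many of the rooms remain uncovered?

2

Union of T2, T3 = {3, 4, 5, 6}.
Not covered: 7, 8 — 2 rooms.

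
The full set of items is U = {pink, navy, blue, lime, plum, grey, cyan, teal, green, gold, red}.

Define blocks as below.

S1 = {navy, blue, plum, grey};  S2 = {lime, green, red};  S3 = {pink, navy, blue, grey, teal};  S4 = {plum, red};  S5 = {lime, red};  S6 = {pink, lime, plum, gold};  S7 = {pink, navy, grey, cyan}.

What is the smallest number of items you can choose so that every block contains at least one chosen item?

3

Take H = {pink, navy, red}. Each listed block contains at least one of these, so H is a hitting set of size 3.
No choice of 2 items meets every block, so 3 is the minimum.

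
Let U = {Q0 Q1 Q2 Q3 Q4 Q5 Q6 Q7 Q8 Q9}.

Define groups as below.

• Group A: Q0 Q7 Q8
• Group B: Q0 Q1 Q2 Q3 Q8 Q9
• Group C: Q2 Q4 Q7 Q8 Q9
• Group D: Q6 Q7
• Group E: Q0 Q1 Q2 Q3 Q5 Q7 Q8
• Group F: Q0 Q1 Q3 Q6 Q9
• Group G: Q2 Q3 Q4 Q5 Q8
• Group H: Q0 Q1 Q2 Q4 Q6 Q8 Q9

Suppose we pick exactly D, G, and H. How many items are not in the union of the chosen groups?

0

Union of D, G, H = {Q0, Q1, Q2, Q3, Q4, Q5, Q6, Q7, Q8, Q9} — that's every item, so 0 are uncovered.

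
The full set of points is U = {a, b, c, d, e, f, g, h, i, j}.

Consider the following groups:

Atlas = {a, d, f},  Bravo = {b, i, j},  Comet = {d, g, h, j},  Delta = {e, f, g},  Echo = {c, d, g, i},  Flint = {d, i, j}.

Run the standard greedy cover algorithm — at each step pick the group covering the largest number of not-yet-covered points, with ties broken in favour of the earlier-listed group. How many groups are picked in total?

Greedy: pick Comet (covers 4 new) → pick Atlas (covers 2 new) → pick Bravo (covers 2 new) → pick Delta (covers 1 new) → pick Echo (covers 1 new). Total picks: 5.

5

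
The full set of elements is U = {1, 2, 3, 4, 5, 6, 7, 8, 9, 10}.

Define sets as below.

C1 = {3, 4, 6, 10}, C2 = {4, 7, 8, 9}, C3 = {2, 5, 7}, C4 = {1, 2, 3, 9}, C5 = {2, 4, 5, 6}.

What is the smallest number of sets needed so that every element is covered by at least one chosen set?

C1 and C2 and C3 and C4 together: C1 ∪ C2 ∪ C3 ∪ C4 = {1, 2, 3, 4, 5, 6, 7, 8, 9, 10} — every element is covered.
No 3 of the 5 sets cover everything (all 10 combinations miss at least one element), so 4 is optimal.

4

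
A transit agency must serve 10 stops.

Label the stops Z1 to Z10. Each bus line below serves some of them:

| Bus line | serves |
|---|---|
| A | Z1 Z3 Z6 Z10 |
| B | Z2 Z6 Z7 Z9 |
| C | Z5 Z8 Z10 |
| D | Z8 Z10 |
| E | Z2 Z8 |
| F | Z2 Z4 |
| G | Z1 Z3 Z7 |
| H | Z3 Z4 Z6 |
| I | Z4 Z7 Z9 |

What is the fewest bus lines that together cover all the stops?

4

B and C and G and I together: B ∪ C ∪ G ∪ I = {Z1, Z2, Z3, Z4, Z5, Z6, Z7, Z8, Z9, Z10} — every stop is covered.
No 3 of the 9 bus lines cover everything (all 84 combinations miss at least one stop), so 4 is optimal.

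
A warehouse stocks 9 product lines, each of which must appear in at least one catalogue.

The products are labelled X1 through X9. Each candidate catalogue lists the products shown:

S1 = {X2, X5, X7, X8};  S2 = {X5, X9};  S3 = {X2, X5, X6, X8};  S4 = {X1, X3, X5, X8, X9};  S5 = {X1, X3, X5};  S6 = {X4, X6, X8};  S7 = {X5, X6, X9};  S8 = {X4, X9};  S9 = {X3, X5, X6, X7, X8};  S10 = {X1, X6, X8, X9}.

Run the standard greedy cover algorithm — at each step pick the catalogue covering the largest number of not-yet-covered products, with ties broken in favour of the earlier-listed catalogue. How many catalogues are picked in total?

Greedy: pick S4 (covers 5 new) → pick S1 (covers 2 new) → pick S6 (covers 2 new). Total picks: 3.

3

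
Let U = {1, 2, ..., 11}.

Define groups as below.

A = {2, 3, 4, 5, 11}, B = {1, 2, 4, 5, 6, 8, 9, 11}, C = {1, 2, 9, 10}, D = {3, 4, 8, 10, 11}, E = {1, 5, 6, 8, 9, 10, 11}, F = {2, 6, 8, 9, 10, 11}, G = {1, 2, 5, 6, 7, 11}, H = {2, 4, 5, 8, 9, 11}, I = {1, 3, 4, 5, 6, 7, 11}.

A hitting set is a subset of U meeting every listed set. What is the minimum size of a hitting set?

The 2 items {5, 10} hit every group.
No single item lies in every group, so at least 2 are needed and 2 is optimal.

2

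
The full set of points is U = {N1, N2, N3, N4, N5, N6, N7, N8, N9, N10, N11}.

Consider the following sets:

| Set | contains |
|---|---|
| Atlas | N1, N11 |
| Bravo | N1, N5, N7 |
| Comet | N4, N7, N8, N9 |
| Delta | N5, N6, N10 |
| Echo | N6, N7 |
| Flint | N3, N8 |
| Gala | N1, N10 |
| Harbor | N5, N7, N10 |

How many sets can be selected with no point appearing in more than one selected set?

3

Atlas, Delta, Flint are pairwise disjoint (Atlas={N1,N11}; Delta={N5,N6,N10}; Flint={N3,N8}).
Every remaining set overlaps one of these, and no 4 of the listed sets are pairwise disjoint, so 3 is the maximum.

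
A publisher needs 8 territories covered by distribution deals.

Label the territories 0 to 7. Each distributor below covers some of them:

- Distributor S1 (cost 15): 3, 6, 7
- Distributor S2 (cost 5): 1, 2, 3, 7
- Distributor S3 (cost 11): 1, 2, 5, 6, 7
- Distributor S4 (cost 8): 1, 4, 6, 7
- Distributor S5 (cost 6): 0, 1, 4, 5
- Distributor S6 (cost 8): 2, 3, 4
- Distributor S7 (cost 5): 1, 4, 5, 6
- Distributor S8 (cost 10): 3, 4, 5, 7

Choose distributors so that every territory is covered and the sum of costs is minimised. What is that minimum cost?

S2, S5, S7 together cover every territory (S2 ∪ S5 ∪ S7 = {0, 1, 2, 3, 4, 5, 6, 7}); total cost 5 + 6 + 5 = 16.
No covering selection has total cost below 16.

16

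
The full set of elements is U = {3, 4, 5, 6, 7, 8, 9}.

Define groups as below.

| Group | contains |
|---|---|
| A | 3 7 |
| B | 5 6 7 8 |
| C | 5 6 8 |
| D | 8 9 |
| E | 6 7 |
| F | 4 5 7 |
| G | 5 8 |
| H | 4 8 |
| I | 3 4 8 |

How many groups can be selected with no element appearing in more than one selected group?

D, F are pairwise disjoint (D={8,9}; F={4,5,7}).
Every remaining group overlaps one of these, and no 3 of the listed groups are pairwise disjoint, so 2 is the maximum.

2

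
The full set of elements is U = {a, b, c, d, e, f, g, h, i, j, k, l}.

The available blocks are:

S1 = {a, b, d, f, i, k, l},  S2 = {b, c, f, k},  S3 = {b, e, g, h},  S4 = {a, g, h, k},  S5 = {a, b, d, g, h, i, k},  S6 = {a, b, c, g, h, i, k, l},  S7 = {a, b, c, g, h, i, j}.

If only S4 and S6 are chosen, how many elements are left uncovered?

4

Union of S4, S6 = {a, b, c, g, h, i, k, l}.
Not covered: d, e, f, j — 4 elements.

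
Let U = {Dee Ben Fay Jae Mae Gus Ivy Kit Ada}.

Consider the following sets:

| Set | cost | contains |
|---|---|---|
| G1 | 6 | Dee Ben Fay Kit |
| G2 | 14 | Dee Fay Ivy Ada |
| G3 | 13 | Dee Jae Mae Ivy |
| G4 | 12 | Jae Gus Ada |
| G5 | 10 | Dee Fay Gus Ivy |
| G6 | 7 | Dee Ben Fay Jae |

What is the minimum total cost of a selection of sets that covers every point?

31

G1, G3, G4 together cover every point (G1 ∪ G3 ∪ G4 = {Dee, Ben, Fay, Jae, Mae, Gus, Ivy, Kit, Ada}); total cost 6 + 13 + 12 = 31.
No covering selection has total cost below 31.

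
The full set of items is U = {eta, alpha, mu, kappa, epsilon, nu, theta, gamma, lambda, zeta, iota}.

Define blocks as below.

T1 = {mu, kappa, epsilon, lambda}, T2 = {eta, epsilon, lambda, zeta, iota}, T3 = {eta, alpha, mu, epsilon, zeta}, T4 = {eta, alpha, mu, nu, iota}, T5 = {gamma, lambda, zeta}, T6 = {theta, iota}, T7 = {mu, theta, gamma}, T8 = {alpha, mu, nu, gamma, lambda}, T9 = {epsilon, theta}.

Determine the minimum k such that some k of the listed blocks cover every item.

T1 and T2 and T6 and T8 together: T1 ∪ T2 ∪ T6 ∪ T8 = {eta, alpha, mu, kappa, epsilon, nu, theta, gamma, lambda, zeta, iota} — every item is covered.
No 3 of the 9 blocks cover everything (all 84 combinations miss at least one item), so 4 is optimal.

4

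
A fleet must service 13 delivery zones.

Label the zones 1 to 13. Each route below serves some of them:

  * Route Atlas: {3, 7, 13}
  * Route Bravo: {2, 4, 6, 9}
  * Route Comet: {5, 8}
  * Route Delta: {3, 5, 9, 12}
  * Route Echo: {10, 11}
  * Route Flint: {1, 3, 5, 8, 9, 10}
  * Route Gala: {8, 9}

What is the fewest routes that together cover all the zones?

Atlas and Bravo and Delta and Echo and Flint together: Atlas ∪ Bravo ∪ Delta ∪ Echo ∪ Flint = {1, 2, 3, 4, 5, 6, 7, 8, 9, 10, 11, 12, 13} — every zone is covered.
No 4 of the 7 routes cover everything (all 35 combinations miss at least one zone), so 5 is optimal.

5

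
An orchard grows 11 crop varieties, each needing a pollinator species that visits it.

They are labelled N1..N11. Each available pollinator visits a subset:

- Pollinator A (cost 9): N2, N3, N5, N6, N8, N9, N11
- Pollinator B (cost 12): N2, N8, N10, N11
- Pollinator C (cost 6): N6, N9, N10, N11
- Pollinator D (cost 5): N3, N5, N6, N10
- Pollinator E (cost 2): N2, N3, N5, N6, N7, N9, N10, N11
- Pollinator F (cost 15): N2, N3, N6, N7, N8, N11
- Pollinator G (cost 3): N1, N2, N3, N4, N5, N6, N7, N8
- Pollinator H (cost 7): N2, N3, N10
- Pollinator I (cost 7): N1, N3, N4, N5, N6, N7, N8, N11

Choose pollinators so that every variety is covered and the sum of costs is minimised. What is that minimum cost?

5

E, G together cover every variety (E ∪ G = {N1, N2, N3, N4, N5, N6, N7, N8, N9, N10, N11}); total cost 2 + 3 = 5.
No covering selection has total cost below 5.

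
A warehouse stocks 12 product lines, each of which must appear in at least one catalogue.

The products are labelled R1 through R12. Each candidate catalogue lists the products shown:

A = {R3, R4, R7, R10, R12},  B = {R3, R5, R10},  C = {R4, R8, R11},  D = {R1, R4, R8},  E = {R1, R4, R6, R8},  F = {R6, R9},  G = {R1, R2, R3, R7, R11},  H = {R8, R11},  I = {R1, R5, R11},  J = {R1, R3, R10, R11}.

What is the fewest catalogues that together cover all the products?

5

A and F and G and H and I together: A ∪ F ∪ G ∪ H ∪ I = {R1, R2, R3, R4, R5, R6, R7, R8, R9, R10, R11, R12} — every product is covered.
No 4 of the 10 catalogues cover everything (all 210 combinations miss at least one product), so 5 is optimal.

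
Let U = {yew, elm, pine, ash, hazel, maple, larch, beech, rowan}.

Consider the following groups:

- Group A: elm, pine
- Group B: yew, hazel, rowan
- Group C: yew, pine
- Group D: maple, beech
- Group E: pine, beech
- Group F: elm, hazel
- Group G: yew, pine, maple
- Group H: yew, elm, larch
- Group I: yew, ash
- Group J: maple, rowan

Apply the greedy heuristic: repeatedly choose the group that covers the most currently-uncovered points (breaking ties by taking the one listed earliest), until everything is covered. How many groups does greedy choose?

Greedy: pick B (covers 3 new) → pick A (covers 2 new) → pick D (covers 2 new) → pick H (covers 1 new) → pick I (covers 1 new). Total picks: 5.

5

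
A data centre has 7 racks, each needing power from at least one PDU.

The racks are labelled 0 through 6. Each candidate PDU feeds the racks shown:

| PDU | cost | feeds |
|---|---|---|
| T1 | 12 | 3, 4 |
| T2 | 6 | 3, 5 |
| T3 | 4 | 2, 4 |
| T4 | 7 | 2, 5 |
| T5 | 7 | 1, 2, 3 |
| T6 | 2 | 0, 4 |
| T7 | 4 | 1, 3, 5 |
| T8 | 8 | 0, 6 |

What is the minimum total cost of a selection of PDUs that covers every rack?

16

T3, T7, T8 together cover every rack (T3 ∪ T7 ∪ T8 = {0, 1, 2, 3, 4, 5, 6}); total cost 4 + 4 + 8 = 16.
The greedy pick T6, T7, T3, T8 costs 18; no covering selection beats 16.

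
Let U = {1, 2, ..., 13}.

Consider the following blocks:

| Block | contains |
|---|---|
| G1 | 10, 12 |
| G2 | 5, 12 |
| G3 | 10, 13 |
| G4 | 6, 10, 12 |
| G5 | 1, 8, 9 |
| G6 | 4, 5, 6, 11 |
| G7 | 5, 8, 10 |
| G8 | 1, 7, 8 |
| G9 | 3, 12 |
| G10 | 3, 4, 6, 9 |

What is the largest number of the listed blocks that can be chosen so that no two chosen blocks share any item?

G3, G5, G6, G9 are pairwise disjoint (G3={10,13}; G5={1,8,9}; G6={4,5,6,11}; G9={3,12}).
Every remaining block overlaps one of these, and no 5 of the listed blocks are pairwise disjoint, so 4 is the maximum.

4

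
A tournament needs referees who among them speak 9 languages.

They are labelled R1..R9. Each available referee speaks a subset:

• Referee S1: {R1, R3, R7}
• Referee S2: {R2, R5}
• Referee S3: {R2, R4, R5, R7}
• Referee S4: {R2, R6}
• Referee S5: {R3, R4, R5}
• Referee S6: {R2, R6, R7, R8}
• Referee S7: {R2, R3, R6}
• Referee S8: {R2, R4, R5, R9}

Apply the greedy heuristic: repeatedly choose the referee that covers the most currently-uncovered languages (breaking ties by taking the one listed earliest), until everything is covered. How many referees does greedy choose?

4

Greedy: pick S3 (covers 4 new) → pick S1 (covers 2 new) → pick S6 (covers 2 new) → pick S8 (covers 1 new). Total picks: 4.
(The true minimum cover uses only 3 referees, so greedy is not optimal here.)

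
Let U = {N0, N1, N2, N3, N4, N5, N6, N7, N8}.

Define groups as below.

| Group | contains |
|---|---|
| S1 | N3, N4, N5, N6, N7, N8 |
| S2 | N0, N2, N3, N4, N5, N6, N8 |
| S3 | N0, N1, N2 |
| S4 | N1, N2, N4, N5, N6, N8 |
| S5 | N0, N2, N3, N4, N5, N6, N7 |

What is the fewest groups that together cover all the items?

2

Take {S1, S3}. Their union is {N0, N1, N2, N3, N4, N5, N6, N7, N8}, which is all 9 items.
No single group has all 9 items (the largest, S2, has 7), so 2 is optimal.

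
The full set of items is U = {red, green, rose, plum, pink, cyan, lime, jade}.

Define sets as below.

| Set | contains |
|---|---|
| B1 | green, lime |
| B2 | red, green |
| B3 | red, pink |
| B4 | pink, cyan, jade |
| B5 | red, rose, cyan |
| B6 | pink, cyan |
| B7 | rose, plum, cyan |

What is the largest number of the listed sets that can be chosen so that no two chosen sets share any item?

B1, B3, B7 are pairwise disjoint (B1={green,lime}; B3={red,pink}; B7={rose,plum,cyan}).
Every remaining set overlaps one of these, and no 4 of the listed sets are pairwise disjoint, so 3 is the maximum.

3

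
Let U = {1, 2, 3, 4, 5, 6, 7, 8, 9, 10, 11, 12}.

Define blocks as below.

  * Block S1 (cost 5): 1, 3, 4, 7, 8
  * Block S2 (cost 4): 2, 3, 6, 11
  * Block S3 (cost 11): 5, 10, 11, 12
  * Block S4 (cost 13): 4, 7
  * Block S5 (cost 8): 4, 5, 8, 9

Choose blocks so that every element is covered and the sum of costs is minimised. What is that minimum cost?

S1, S2, S3, S5 together cover every element (S1 ∪ S2 ∪ S3 ∪ S5 = {1, 2, 3, 4, 5, 6, 7, 8, 9, 10, 11, 12}); total cost 5 + 4 + 11 + 8 = 28.
No covering selection has total cost below 28.

28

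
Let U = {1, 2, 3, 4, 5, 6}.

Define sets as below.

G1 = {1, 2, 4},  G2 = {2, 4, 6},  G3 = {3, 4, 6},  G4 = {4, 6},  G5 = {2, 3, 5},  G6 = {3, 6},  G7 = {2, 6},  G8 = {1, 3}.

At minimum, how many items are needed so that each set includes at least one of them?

3

H = {1, 2, 6} meets every set (each contains at least one member of H), and |H| = 3.
No choice of 2 items meets every set, so 3 is the minimum.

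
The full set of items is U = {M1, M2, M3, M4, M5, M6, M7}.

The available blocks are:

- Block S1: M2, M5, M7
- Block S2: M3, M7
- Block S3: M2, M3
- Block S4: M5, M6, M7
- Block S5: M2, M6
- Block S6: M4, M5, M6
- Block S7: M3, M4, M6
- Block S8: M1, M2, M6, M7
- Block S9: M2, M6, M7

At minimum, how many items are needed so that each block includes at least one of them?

3

H = {M2, M3, M5} meets every block (each contains at least one member of H), and |H| = 3.
No choice of 2 items meets every block, so 3 is the minimum.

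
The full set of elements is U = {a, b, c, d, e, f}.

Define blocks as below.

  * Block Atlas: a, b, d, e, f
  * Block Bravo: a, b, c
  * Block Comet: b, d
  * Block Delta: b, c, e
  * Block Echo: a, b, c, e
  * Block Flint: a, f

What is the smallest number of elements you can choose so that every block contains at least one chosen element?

Take H = {a, b}. Each listed block contains at least one of these, so H is a hitting set of size 2.
The blocks Comet, Flint are pairwise disjoint, so any hitting set needs a separate element for each — at least 2. Hence 2 is optimal.

2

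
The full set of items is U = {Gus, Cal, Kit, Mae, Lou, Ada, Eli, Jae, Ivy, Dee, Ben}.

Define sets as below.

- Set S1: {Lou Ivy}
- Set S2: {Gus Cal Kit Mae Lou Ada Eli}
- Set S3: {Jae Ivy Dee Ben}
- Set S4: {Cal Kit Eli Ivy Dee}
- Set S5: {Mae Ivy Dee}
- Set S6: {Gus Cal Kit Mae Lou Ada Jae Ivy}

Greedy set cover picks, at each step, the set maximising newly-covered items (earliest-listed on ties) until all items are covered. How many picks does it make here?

3

Greedy: pick S6 (covers 8 new) → pick S3 (covers 2 new) → pick S2 (covers 1 new). Total picks: 3.
(The true minimum cover uses only 2 sets, so greedy is not optimal here.)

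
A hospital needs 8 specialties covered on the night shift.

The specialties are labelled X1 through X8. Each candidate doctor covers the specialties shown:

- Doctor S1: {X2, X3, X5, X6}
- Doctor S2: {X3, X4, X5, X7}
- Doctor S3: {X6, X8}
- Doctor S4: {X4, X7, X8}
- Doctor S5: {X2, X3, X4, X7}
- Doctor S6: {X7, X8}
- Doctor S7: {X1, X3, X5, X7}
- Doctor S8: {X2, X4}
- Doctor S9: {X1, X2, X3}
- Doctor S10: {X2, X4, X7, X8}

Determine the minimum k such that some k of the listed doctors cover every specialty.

S1 and S4 and S9 together: S1 ∪ S4 ∪ S9 = {X1, X2, X3, X4, X5, X6, X7, X8} — every specialty is covered.
No 2 of the 10 doctors cover everything (all 45 combinations miss at least one specialty), so 3 is optimal.

3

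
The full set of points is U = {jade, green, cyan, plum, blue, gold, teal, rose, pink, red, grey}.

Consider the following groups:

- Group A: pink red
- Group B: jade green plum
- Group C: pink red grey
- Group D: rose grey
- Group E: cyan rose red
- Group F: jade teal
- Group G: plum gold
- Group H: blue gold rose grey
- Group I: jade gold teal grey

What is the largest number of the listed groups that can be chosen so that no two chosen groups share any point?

4

A, D, F, G are pairwise disjoint (A={pink,red}; D={rose,grey}; F={jade,teal}; G={plum,gold}).
Every remaining group overlaps one of these, and no 5 of the listed groups are pairwise disjoint, so 4 is the maximum.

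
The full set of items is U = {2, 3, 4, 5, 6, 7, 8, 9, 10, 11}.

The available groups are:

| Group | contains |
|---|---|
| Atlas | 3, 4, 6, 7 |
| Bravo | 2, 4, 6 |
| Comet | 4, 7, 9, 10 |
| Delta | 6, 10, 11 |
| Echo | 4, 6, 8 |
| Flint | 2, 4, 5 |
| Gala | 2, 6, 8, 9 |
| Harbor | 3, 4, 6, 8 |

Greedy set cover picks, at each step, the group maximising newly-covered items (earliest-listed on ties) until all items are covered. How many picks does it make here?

Greedy: pick Atlas (covers 4 new) → pick Gala (covers 3 new) → pick Delta (covers 2 new) → pick Flint (covers 1 new). Total picks: 4.

4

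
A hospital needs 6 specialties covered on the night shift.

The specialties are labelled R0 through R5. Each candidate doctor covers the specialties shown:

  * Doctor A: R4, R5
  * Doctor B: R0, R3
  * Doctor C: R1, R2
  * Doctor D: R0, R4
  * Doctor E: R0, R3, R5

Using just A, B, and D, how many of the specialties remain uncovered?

Union of A, B, D = {R0, R3, R4, R5}.
Not covered: R1, R2 — 2 specialties.

2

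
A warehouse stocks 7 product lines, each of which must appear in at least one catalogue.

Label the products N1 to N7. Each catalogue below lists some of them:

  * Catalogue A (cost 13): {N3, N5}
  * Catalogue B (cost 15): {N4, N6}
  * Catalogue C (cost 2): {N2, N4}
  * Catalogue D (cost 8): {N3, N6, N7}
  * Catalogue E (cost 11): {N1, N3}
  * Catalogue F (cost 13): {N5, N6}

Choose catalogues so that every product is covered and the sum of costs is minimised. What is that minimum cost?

34

A, C, D, E together cover every product (A ∪ C ∪ D ∪ E = {N1, N2, N3, N4, N5, N6, N7}); total cost 13 + 2 + 8 + 11 = 34.
No covering selection has total cost below 34.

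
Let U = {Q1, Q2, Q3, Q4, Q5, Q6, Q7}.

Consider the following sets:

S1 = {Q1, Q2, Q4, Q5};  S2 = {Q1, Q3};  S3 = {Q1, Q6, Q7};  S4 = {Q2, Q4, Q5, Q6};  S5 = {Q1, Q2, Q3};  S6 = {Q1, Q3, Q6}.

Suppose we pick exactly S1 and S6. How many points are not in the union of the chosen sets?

1

Union of S1, S6 = {Q1, Q2, Q3, Q4, Q5, Q6}.
Not covered: Q7 — 1 point.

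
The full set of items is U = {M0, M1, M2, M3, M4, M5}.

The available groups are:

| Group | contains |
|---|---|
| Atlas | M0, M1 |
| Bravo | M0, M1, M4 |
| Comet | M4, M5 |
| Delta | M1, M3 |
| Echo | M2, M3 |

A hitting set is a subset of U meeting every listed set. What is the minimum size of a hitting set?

The 3 items {M1, M3, M4} hit every group.
The groups Atlas, Comet, Echo are pairwise disjoint, so any hitting set needs a separate item for each — at least 3. Hence 3 is optimal.

3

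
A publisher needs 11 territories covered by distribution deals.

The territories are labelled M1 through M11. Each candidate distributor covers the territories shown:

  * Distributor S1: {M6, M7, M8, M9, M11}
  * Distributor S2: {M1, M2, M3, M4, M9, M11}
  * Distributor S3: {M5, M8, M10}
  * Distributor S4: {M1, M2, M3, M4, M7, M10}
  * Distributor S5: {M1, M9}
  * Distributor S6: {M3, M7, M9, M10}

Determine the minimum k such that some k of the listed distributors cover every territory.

3

S1 and S2 and S3 together: S1 ∪ S2 ∪ S3 = {M1, M2, M3, M4, M5, M6, M7, M8, M9, M10, M11} — every territory is covered.
Only S3 contains M5, so S3 is forced; the remaining 8 territories need at least 2 more distributors (each remaining distributor adds at most 6) — so at least 3 distributors are needed, and 3 is optimal.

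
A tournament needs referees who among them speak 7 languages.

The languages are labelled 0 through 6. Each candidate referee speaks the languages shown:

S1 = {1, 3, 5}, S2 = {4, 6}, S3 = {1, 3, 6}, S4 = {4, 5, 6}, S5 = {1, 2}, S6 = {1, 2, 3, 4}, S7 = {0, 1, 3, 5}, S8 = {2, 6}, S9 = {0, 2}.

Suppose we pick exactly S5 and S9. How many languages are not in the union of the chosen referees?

Union of S5, S9 = {0, 1, 2}.
Not covered: 3, 4, 5, 6 — 4 languages.

4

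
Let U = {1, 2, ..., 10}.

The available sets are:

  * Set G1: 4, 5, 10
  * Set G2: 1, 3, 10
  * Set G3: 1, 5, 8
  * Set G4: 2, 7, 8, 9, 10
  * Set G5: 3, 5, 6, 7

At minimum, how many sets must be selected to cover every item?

Take {G1, G3, G4, G5}. Their union is {1, 2, 3, 4, 5, 6, 7, 8, 9, 10}, which is all 10 items.
No 3 of the 5 sets cover everything (all 10 combinations miss at least one item), so 4 is optimal.

4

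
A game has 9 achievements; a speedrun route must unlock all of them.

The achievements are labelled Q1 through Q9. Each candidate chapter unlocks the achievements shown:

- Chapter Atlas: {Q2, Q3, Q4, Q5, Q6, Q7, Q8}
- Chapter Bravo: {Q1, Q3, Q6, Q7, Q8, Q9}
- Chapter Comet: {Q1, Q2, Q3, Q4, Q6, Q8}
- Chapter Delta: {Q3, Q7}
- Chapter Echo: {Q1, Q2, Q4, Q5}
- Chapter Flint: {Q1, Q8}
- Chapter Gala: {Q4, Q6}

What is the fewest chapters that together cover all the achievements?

Bravo and Echo together: Bravo ∪ Echo = {Q1, Q2, Q3, Q4, Q5, Q6, Q7, Q8, Q9} — every achievement is covered.
No single chapter has all 9 achievements (the largest, Atlas, has 7), so 2 is optimal.

2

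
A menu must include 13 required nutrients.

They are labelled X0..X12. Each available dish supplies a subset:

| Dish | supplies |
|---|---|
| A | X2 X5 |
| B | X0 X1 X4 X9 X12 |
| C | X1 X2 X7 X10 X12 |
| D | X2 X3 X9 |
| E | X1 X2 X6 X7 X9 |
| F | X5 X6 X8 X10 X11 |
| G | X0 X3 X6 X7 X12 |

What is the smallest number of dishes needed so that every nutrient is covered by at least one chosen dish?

B and C and F and G together: B ∪ C ∪ F ∪ G = {X0, X1, X2, X3, X4, X5, X6, X7, X8, X9, X10, X11, X12} — every nutrient is covered.
No 3 of the 7 dishes cover everything (all 35 combinations miss at least one nutrient), so 4 is optimal.

4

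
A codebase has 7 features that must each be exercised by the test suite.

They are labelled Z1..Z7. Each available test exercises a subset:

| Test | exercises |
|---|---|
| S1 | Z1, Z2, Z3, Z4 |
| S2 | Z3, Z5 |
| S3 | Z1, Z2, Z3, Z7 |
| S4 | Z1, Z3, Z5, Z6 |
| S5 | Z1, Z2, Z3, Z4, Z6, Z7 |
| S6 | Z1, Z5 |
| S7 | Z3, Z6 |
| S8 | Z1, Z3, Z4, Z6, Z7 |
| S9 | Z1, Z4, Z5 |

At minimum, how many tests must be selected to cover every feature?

2

S2 and S5 together: S2 ∪ S5 = {Z1, Z2, Z3, Z4, Z5, Z6, Z7} — every feature is covered.
No single test has all 7 features (the largest, S5, has 6), so 2 is optimal.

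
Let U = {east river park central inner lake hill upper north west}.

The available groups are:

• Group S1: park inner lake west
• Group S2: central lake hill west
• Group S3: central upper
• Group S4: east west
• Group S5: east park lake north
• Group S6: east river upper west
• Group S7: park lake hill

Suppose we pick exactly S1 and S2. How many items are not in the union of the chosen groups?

Union of S1, S2 = {park, central, inner, lake, hill, west}.
Not covered: east, river, upper, north — 4 items.

4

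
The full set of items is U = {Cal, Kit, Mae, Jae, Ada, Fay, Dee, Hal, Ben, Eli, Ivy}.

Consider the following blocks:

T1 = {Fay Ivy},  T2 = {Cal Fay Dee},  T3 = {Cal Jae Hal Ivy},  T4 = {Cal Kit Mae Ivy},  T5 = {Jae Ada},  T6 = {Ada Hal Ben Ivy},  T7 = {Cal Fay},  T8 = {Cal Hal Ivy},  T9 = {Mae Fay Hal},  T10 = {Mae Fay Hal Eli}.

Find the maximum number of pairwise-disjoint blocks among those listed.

T6, T7 are pairwise disjoint (T6={Ada,Hal,Ben,Ivy}; T7={Cal,Fay}).
Every remaining block overlaps one of these, and no 3 of the listed blocks are pairwise disjoint, so 2 is the maximum.

2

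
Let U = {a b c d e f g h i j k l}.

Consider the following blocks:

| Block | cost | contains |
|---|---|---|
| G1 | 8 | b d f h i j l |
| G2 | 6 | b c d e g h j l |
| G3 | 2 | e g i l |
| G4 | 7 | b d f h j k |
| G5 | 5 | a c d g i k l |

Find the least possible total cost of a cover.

14

G3, G4, G5 together cover every point (G3 ∪ G4 ∪ G5 = {a, b, c, d, e, f, g, h, i, j, k, l}); total cost 2 + 7 + 5 = 14.
No covering selection has total cost below 14.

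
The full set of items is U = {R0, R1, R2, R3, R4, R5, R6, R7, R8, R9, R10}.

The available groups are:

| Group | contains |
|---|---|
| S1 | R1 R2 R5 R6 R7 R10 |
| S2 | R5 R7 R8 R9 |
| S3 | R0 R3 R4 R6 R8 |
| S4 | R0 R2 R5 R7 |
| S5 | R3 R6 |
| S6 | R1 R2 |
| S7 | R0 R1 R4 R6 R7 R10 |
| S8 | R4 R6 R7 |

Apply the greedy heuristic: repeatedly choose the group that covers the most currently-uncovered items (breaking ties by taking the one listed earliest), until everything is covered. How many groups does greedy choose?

3

Greedy: pick S1 (covers 6 new) → pick S3 (covers 4 new) → pick S2 (covers 1 new). Total picks: 3.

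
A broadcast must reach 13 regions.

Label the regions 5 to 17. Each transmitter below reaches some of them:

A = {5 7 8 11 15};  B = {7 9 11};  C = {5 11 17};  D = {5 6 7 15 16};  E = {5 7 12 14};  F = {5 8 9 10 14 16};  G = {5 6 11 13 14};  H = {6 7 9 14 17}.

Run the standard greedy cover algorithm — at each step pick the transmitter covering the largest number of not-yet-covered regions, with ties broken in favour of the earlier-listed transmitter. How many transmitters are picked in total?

5

Greedy: pick F (covers 6 new) → pick A (covers 3 new) → pick G (covers 2 new) → pick C (covers 1 new) → pick E (covers 1 new). Total picks: 5.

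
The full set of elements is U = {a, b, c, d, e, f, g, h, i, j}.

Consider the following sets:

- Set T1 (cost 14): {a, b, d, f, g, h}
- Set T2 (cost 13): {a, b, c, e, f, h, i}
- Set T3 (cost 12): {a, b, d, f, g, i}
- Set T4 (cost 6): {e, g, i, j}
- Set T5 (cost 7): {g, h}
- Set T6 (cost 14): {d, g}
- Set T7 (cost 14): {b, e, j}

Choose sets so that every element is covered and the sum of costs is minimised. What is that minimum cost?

31

T2, T3, T4 together cover every element (T2 ∪ T3 ∪ T4 = {a, b, c, d, e, f, g, h, i, j}); total cost 13 + 12 + 6 = 31.
No covering selection has total cost below 31.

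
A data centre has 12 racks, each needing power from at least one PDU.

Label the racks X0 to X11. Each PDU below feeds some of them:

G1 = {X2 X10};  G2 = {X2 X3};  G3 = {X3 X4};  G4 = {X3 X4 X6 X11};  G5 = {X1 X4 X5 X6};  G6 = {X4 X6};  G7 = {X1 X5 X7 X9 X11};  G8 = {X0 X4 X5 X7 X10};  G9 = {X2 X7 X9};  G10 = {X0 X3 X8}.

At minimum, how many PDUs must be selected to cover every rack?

4

G1 and G6 and G7 and G10 together: G1 ∪ G6 ∪ G7 ∪ G10 = {X0, X1, X2, X3, X4, X5, X6, X7, X8, X9, X10, X11} — every rack is covered.
No 3 of the 10 PDUs cover everything (all 120 combinations miss at least one rack), so 4 is optimal.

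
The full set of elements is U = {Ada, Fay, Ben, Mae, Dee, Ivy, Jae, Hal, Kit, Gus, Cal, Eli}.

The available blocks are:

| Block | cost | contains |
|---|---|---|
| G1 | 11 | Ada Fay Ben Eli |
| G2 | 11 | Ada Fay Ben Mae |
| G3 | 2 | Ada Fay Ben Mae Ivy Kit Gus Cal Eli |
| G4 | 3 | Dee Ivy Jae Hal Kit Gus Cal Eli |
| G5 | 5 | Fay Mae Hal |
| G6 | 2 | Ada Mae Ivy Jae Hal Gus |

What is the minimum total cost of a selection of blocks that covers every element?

5

G3, G4 together cover every element (G3 ∪ G4 = {Ada, Fay, Ben, Mae, Dee, Ivy, Jae, Hal, Kit, Gus, Cal, Eli}); total cost 2 + 3 = 5.
No covering selection has total cost below 5.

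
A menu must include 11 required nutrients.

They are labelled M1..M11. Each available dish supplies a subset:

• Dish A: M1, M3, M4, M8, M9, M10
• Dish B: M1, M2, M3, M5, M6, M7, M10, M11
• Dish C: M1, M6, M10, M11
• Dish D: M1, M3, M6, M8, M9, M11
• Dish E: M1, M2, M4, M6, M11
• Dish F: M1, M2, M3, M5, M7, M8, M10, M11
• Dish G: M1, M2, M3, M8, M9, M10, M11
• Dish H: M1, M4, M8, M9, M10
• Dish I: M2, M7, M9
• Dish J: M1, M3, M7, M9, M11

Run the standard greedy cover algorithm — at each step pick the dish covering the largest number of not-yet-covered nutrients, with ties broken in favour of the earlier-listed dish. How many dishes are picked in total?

Greedy: pick B (covers 8 new) → pick A (covers 3 new). Total picks: 2.

2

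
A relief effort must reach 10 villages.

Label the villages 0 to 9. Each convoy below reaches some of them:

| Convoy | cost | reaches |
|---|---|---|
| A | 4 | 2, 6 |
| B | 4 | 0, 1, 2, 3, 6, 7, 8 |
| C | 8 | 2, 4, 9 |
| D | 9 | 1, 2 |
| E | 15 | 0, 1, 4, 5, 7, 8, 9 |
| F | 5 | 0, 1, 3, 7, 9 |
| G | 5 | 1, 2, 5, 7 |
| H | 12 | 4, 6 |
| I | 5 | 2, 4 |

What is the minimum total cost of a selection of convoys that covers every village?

17

B, C, G together cover every village (B ∪ C ∪ G = {0, 1, 2, 3, 4, 5, 6, 7, 8, 9}); total cost 4 + 8 + 5 = 17.
No covering selection has total cost below 17.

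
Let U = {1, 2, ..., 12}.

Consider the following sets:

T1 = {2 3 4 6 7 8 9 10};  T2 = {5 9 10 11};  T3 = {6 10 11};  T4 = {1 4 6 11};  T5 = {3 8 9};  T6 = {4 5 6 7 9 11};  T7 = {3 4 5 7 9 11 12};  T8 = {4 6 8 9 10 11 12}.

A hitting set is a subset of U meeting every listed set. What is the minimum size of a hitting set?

The 2 items {8, 11} hit every set.
The sets T4, T5 are pairwise disjoint, so any hitting set needs a separate item for each — at least 2. Hence 2 is optimal.

2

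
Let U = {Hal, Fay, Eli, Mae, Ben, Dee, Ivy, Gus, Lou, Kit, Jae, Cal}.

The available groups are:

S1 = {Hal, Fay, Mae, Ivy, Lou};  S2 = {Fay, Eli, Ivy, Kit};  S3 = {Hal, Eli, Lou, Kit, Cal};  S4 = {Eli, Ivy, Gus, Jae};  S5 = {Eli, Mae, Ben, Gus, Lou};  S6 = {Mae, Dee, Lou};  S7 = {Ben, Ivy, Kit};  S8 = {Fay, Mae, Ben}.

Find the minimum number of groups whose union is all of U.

4

Take {S3, S4, S6, S8}. Their union is {Hal, Fay, Eli, Mae, Ben, Dee, Ivy, Gus, Lou, Kit, Jae, Cal}, which is all 12 elements.
Only S6 contains Dee, so S6 is forced; the remaining 9 elements need at least 3 more groups (each remaining group adds at most 4) — so at least 4 groups are needed, and 4 is optimal.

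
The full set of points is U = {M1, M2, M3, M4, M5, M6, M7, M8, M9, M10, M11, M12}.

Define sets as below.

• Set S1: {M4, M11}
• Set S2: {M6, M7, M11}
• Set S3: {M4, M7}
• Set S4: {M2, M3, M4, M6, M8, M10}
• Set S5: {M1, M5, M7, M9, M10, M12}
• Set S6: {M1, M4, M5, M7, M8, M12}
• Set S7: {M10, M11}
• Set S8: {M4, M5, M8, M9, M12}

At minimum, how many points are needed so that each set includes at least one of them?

3

The 3 points {M4, M7, M10} hit every set.
No choice of 2 points meets every set, so 3 is the minimum.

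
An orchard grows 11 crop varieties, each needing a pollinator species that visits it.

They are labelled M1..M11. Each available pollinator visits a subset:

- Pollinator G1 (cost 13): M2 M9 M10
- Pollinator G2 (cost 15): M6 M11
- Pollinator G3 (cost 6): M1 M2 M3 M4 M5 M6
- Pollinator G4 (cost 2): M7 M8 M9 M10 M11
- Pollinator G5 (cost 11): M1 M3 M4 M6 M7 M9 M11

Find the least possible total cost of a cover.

8

G3, G4 together cover every variety (G3 ∪ G4 = {M1, M2, M3, M4, M5, M6, M7, M8, M9, M10, M11}); total cost 6 + 2 = 8.
No covering selection has total cost below 8.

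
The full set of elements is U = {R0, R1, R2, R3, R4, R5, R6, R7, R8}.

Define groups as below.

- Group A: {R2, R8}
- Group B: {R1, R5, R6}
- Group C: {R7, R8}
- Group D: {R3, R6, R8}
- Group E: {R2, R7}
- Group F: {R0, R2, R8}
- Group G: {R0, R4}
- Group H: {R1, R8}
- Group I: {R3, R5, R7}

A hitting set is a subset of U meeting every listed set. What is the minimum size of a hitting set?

Take T = {R0, R6, R7, R8}. Each listed group contains at least one of these, so T is a hitting set of size 4.
No choice of 3 elements meets every group, so 4 is the minimum.

4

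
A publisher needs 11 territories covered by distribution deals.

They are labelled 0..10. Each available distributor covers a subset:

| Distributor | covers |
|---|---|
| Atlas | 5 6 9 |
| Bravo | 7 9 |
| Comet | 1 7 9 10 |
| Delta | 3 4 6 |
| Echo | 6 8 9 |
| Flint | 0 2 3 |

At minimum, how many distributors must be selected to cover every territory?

5

Take {Atlas, Comet, Delta, Echo, Flint}. Their union is {0, 1, 2, 3, 4, 5, 6, 7, 8, 9, 10}, which is all 11 territories.
No 4 of the 6 distributors cover everything (all 15 combinations miss at least one territory), so 5 is optimal.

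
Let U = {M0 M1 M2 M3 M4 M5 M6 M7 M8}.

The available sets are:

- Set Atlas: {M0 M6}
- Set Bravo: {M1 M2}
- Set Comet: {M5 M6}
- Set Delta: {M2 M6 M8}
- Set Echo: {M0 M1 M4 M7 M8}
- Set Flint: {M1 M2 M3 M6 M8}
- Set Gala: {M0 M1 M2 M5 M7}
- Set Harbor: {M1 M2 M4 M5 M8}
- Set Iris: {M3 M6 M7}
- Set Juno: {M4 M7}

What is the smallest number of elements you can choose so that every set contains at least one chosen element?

3

Take H = {M2, M4, M6}. Each listed set contains at least one of these, so H is a hitting set of size 3.
The sets Bravo, Comet, Juno are pairwise disjoint, so any hitting set needs a separate element for each — at least 3. Hence 3 is optimal.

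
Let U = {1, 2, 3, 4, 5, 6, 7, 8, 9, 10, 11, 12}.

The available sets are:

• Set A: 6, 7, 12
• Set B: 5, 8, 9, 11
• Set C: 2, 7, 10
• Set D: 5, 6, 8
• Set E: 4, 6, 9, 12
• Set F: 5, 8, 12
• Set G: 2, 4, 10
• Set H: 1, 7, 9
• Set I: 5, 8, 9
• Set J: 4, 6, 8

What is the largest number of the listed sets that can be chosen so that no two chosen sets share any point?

3

A, G, I are pairwise disjoint (A={6,7,12}; G={2,4,10}; I={5,8,9}).
Every remaining set overlaps one of these, and no 4 of the listed sets are pairwise disjoint, so 3 is the maximum.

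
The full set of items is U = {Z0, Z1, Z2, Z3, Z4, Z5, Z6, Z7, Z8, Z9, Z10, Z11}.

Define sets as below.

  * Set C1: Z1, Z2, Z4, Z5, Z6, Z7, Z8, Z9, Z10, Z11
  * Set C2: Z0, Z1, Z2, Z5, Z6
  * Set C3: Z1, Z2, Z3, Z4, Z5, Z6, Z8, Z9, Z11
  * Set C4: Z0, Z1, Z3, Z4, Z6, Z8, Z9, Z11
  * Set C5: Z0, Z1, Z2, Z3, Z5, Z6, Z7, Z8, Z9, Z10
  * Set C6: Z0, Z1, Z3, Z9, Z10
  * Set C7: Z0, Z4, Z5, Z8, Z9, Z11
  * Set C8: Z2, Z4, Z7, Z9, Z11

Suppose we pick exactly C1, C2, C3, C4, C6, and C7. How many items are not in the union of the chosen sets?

0

Union of C1, C2, C3, C4, C6, C7 = {Z0, Z1, Z2, Z3, Z4, Z5, Z6, Z7, Z8, Z9, Z10, Z11} — that's every item, so 0 are uncovered.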